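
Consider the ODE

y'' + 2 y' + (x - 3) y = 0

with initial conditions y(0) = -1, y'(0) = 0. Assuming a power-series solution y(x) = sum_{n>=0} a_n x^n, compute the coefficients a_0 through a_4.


Ansatz: y(x) = sum_{n>=0} a_n x^n, so y'(x) = sum_{n>=1} n a_n x^(n-1) and y''(x) = sum_{n>=2} n(n-1) a_n x^(n-2).
Substitute into P(x) y'' + Q(x) y' + R(x) y = 0 with P(x) = 1, Q(x) = 2, R(x) = x - 3, and match powers of x.
Initial conditions: a_0 = -1, a_1 = 0.
Setting the coefficient of each power of x to zero and solving order by order (substituting the coefficients already found):
  x^0: 2 a_2 + 2 a_1 - 3 a_0 = 0  ->  2 a_2 = -2 a_1 + 3 a_0 = -3  ->  a_2 = -3/2
  x^1: 6 a_3 + 4 a_2 - 3 a_1 + a_0 = 0  ->  6 a_3 = -4 a_2 + 3 a_1 - a_0 = 7  ->  a_3 = 7/6
  x^2: 12 a_4 + 6 a_3 - 3 a_2 + a_1 = 0  ->  12 a_4 = -6 a_3 + 3 a_2 - a_1 = -23/2  ->  a_4 = -23/24
Truncated series: y(x) = -1 - (3/2) x^2 + (7/6) x^3 - (23/24) x^4 + O(x^5).

a_0 = -1; a_1 = 0; a_2 = -3/2; a_3 = 7/6; a_4 = -23/24


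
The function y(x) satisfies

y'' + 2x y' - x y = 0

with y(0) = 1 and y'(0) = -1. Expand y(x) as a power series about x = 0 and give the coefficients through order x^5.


Ansatz: y(x) = sum_{n>=0} a_n x^n, so y'(x) = sum_{n>=1} n a_n x^(n-1) and y''(x) = sum_{n>=2} n(n-1) a_n x^(n-2).
Substitute into P(x) y'' + Q(x) y' + R(x) y = 0 with P(x) = 1, Q(x) = 2x, R(x) = -x, and match powers of x.
Initial conditions: a_0 = 1, a_1 = -1.
Setting the coefficient of each power of x to zero and solving order by order (substituting the coefficients already found):
  x^0: 2 a_2 = 0  ->  a_2 = 0
  x^1: 6 a_3 + 2 a_1 - a_0 = 0  ->  6 a_3 = -2 a_1 + a_0 = 3  ->  a_3 = 1/2
  x^2: 12 a_4 + 4 a_2 - a_1 = 0  ->  12 a_4 = -4 a_2 + a_1 = -1  ->  a_4 = -1/12
  x^3: 20 a_5 + 6 a_3 - a_2 = 0  ->  20 a_5 = -6 a_3 + a_2 = -3  ->  a_5 = -3/20
Truncated series: y(x) = 1 - x + (1/2) x^3 - (1/12) x^4 - (3/20) x^5 + O(x^6).

a_0 = 1; a_1 = -1; a_2 = 0; a_3 = 1/2; a_4 = -1/12; a_5 = -3/20


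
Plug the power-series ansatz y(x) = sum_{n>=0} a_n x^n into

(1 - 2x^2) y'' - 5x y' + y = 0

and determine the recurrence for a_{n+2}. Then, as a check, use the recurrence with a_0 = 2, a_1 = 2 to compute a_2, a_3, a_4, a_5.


Substitute y = sum_n a_n x^n.
(1 - 2 x^2) y'' contributes (n+2)(n+1) a_{n+2} - 2 n(n-1) a_n at x^n.
-5 x y'(x) contributes -5 n a_n at x^n.
y(x) contributes 1 a_n at x^n.
Matching x^n: (n+2)(n+1) a_{n+2} + (-2 n(n-1) - 5 n + 1) a_n = 0.
Thus a_{n+2} = (2 n(n-1) + 5 n - 1) / ((n+1)(n+2)) * a_n.

Check with a_0 = 2, a_1 = 2 (apply the recurrence for n = 0, 1, 2, 3): a_0 = 2, a_1 = 2, a_2 = -1, a_3 = 4/3, a_4 = -13/12, a_5 = 26/15.

a_(n+2) = (2 n(n-1) + 5 n - 1) / ((n+1)(n+2)) * a_n; check: a_0 = 2, a_1 = 2, a_2 = -1, a_3 = 4/3, a_4 = -13/12, a_5 = 26/15


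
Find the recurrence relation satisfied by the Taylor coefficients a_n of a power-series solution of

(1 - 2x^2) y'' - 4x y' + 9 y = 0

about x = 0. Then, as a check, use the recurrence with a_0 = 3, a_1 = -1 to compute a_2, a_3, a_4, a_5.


Substitute y = sum_n a_n x^n.
(1 - 2 x^2) y'' contributes (n+2)(n+1) a_{n+2} - 2 n(n-1) a_n at x^n.
-4 x y'(x) contributes -4 n a_n at x^n.
9 y(x) contributes 9 a_n at x^n.
Matching x^n: (n+2)(n+1) a_{n+2} + (-2 n(n-1) - 4 n + 9) a_n = 0.
Thus a_{n+2} = (2 n(n-1) + 4 n - 9) / ((n+1)(n+2)) * a_n.

Check with a_0 = 3, a_1 = -1 (apply the recurrence for n = 0, 1, 2, 3): a_0 = 3, a_1 = -1, a_2 = -27/2, a_3 = 5/6, a_4 = -27/8, a_5 = 5/8.

a_(n+2) = (2 n(n-1) + 4 n - 9) / ((n+1)(n+2)) * a_n; check: a_0 = 3, a_1 = -1, a_2 = -27/2, a_3 = 5/6, a_4 = -27/8, a_5 = 5/8


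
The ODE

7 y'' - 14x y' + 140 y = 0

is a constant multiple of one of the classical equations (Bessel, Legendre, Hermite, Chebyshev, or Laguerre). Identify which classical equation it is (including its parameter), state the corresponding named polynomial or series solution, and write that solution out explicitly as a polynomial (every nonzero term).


All three coefficients share the factor 7; dividing through by 7 gives  y'' - 2x y' + 20 y = 0.
This matches the Hermite equation y'' - 2x y' + 2n y = 0 with 2n = 20, so n = 10; the polynomial solution is H_10(x).
With y = sum_k a_k x^k, matching x^k gives (k+2)(k+1) a_{k+2} = 2(k - n) a_k = 2(k - 10) a_k. The right side vanishes at k = 10, so the series with the parity of 10 terminates at degree 10.
Standard normalization: leading coefficient of H_n is 2^n, so a_10 = 2^10 = 1024. Work downward with a_k = (k+1)(k+2) a_{k+2} / (2(k - n)):
  a_8 = (9)(10)(1024) / (2(8 - 10)) = 92160/(-4) = -23040
  a_6 = (7)(8)(-23040) / (2(6 - 10)) = -1290240/(-8) = 161280
  a_4 = (5)(6)(161280) / (2(4 - 10)) = 4838400/(-12) = -403200
  a_2 = (3)(4)(-403200) / (2(2 - 10)) = -4838400/(-16) = 302400
  a_0 = (1)(2)(302400) / (2(0 - 10)) = 604800/(-20) = -30240
Hence H_10(x) = 1024 x^10 - 23040 x^8 + 161280 x^6 - 403200 x^4 + 302400 x^2 - 30240.

H_10(x); series = 1024 x^10 - 23040 x^8 + 161280 x^6 - 403200 x^4 + 302400 x^2 - 30240


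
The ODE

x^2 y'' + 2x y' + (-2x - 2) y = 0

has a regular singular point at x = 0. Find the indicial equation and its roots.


Divide by x^2 to reach normal form y'' + P_1(x) y' + P_2(x) y = 0 with P_1(x) = 2/x and P_2(x) = -2/x - 2/x^2.
x = 0 is a singular point because the y'-coefficient 2/x has a pole at x = 0 and the y-coefficient -2/x - 2/x^2 has a pole at x = 0.
It is a regular singular point because x P_1(x) = p(x) = 2 and x^2 P_2(x) = q(x) = -2x - 2 are polynomials, hence analytic at x = 0.
p(0) = 2,  q(0) = -2.
Indicial equation: r(r-1) + p(0) r + q(0) = 0, i.e. r^2 + (p(0) - 1) r + q(0) = 0, i.e. r^2 + 1 r - 2 = 0.
Discriminant: (1)^2 - 4(-2) = 9, so r = (-1 ± 3)/2.
Solving: r_1 = 1, r_2 = -2.

indicial: r^2 + 1 r - 2 = 0; roots r_1 = 1, r_2 = -2


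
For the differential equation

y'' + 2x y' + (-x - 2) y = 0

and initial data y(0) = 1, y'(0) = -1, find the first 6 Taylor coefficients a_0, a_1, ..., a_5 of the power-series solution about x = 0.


Ansatz: y(x) = sum_{n>=0} a_n x^n, so y'(x) = sum_{n>=1} n a_n x^(n-1) and y''(x) = sum_{n>=2} n(n-1) a_n x^(n-2).
Substitute into P(x) y'' + Q(x) y' + R(x) y = 0 with P(x) = 1, Q(x) = 2x, R(x) = -x - 2, and match powers of x.
Initial conditions: a_0 = 1, a_1 = -1.
Setting the coefficient of each power of x to zero and solving order by order (substituting the coefficients already found):
  x^0: 2 a_2 - 2 a_0 = 0  ->  2 a_2 = 2 a_0 = 2  ->  a_2 = 1
  x^1: 6 a_3 - a_0 = 0  ->  6 a_3 = a_0 = 1  ->  a_3 = 1/6
  x^2: 12 a_4 + 2 a_2 - a_1 = 0  ->  12 a_4 = -2 a_2 + a_1 = -3  ->  a_4 = -1/4
  x^3: 20 a_5 + 4 a_3 - a_2 = 0  ->  20 a_5 = -4 a_3 + a_2 = 1/3  ->  a_5 = 1/60
Truncated series: y(x) = 1 - x + x^2 + (1/6) x^3 - (1/4) x^4 + (1/60) x^5 + O(x^6).

a_0 = 1; a_1 = -1; a_2 = 1; a_3 = 1/6; a_4 = -1/4; a_5 = 1/60


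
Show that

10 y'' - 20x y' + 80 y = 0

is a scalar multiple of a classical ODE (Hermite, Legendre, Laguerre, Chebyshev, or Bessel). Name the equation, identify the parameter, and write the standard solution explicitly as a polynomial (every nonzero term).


All three coefficients share the factor 10; dividing through by 10 gives  y'' - 2x y' + 8 y = 0.
This matches the Hermite equation y'' - 2x y' + 2n y = 0 with 2n = 8, so n = 4; the polynomial solution is H_4(x).
With y = sum_k a_k x^k, matching x^k gives (k+2)(k+1) a_{k+2} = 2(k - n) a_k = 2(k - 4) a_k. The right side vanishes at k = 4, so the series with the parity of 4 terminates at degree 4.
Standard normalization: leading coefficient of H_n is 2^n, so a_4 = 2^4 = 16. Work downward with a_k = (k+1)(k+2) a_{k+2} / (2(k - n)):
  a_2 = (3)(4)(16) / (2(2 - 4)) = 192/(-4) = -48
  a_0 = (1)(2)(-48) / (2(0 - 4)) = -96/(-8) = 12
Hence H_4(x) = 16 x^4 - 48 x^2 + 12.

H_4(x); series = 16 x^4 - 48 x^2 + 12


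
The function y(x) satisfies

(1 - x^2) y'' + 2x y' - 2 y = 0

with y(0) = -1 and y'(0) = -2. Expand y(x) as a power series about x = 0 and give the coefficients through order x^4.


Ansatz: y(x) = sum_{n>=0} a_n x^n, so y'(x) = sum_{n>=1} n a_n x^(n-1) and y''(x) = sum_{n>=2} n(n-1) a_n x^(n-2).
Substitute into P(x) y'' + Q(x) y' + R(x) y = 0 with P(x) = 1 - x^2, Q(x) = 2x, R(x) = -2, and match powers of x.
Initial conditions: a_0 = -1, a_1 = -2.
Setting the coefficient of each power of x to zero and solving order by order (substituting the coefficients already found):
  x^0: 2 a_2 - 2 a_0 = 0  ->  2 a_2 = 2 a_0 = -2  ->  a_2 = -1
  x^1: 6 a_3 = 0  ->  a_3 = 0
  x^2: 12 a_4 = 0  ->  a_4 = 0
Truncated series: y(x) = -1 - 2 x - x^2 + O(x^5).

a_0 = -1; a_1 = -2; a_2 = -1; a_3 = 0; a_4 = 0


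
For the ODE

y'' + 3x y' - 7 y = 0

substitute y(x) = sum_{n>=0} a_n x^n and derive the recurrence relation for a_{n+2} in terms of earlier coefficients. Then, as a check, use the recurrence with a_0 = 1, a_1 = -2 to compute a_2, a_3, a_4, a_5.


Substitute y = sum_n a_n x^n.
y''(x) has coefficient (n+2)(n+1) a_{n+2} at x^n;
3 x y'(x) has coefficient 3 n a_n at x^n (shift);
-7 y(x) has coefficient -7 a_n at x^n.
Matching x^n: (n+2)(n+1) a_{n+2} + (3n - 7) a_n = 0.
Thus a_{n+2} = (-3n + 7) / ((n+1)(n+2)) * a_n.

Check with a_0 = 1, a_1 = -2 (apply the recurrence for n = 0, 1, 2, 3): a_0 = 1, a_1 = -2, a_2 = 7/2, a_3 = -4/3, a_4 = 7/24, a_5 = 2/15.

a_(n+2) = (-3n + 7) / ((n+1)(n+2)) * a_n; check: a_0 = 1, a_1 = -2, a_2 = 7/2, a_3 = -4/3, a_4 = 7/24, a_5 = 2/15


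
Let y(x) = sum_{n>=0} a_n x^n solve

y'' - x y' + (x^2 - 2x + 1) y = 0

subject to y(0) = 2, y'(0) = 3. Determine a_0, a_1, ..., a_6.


Ansatz: y(x) = sum_{n>=0} a_n x^n, so y'(x) = sum_{n>=1} n a_n x^(n-1) and y''(x) = sum_{n>=2} n(n-1) a_n x^(n-2).
Substitute into P(x) y'' + Q(x) y' + R(x) y = 0 with P(x) = 1, Q(x) = -x, R(x) = x^2 - 2x + 1, and match powers of x.
Initial conditions: a_0 = 2, a_1 = 3.
Setting the coefficient of each power of x to zero and solving order by order (substituting the coefficients already found):
  x^0: 2 a_2 + a_0 = 0  ->  2 a_2 = -a_0 = -2  ->  a_2 = -1
  x^1: 6 a_3 - 2 a_0 = 0  ->  6 a_3 = 2 a_0 = 4  ->  a_3 = 2/3
  x^2: 12 a_4 - a_2 - 2 a_1 + a_0 = 0  ->  12 a_4 = a_2 + 2 a_1 - a_0 = 3  ->  a_4 = 1/4
  x^3: 20 a_5 - 2 a_3 - 2 a_2 + a_1 = 0  ->  20 a_5 = 2 a_3 + 2 a_2 - a_1 = -11/3  ->  a_5 = -11/60
  x^4: 30 a_6 - 3 a_4 - 2 a_3 + a_2 = 0  ->  30 a_6 = 3 a_4 + 2 a_3 - a_2 = 37/12  ->  a_6 = 37/360
Truncated series: y(x) = 2 + 3 x - x^2 + (2/3) x^3 + (1/4) x^4 - (11/60) x^5 + (37/360) x^6 + O(x^7).

a_0 = 2; a_1 = 3; a_2 = -1; a_3 = 2/3; a_4 = 1/4; a_5 = -11/60; a_6 = 37/360


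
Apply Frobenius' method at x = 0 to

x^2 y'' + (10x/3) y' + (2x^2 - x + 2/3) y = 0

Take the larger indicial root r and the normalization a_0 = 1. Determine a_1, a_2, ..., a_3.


Write in Frobenius form y'' + (p(x)/x) y' + (q(x)/x^2) y = 0:
  p(x) = 10/3,  q(x) = 2x^2 - x + 2/3.
Indicial equation: r(r-1) + (10/3) r + (2/3) = 0 -> roots r_1 = -1/3, r_2 = -2.
Take r = r_1 = -1/3. Let y(x) = x^r sum_{n>=0} a_n x^n with a_0 = 1.
Substitute y = x^r sum a_n x^n and match x^{r+n}. The recurrence is
  D(n) a_n - 1 a_{n-1} + 2 a_{n-2} = 0,  where D(n) = (r+n)(r+n-1) + (10/3)(r+n) + (2/3).
  a_n = [1 a_{n-1} - 2 a_{n-2}] / D(n).
Since the indicial polynomial factors as (r - r_1)(r - r_2), D(n) = (r_1 + n - r_1)(r_1 + n - r_2) = n(n + 5/3).
Evaluating step by step (a_0 = 1):
  n = 1: D(1) = 1(1 + 5/3) = 8/3; numerator = 1(1) = 1; a_1 = (1)/(8/3) = 3/8
  n = 2: D(2) = 2(2 + 5/3) = 22/3; numerator = 1(3/8) - 2(1) = -13/8; a_2 = (-13/8)/(22/3) = -39/176
  n = 3: D(3) = 3(3 + 5/3) = 14; numerator = 1(-39/176) - 2(3/8) = -171/176; a_3 = (-171/176)/(14) = -171/2464

r = -1/3; a_0 = 1; a_1 = 3/8; a_2 = -39/176; a_3 = -171/2464


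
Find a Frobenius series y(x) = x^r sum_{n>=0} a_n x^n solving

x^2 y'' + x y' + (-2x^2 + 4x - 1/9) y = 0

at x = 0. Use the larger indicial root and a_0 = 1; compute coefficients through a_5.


Write in Frobenius form y'' + (p(x)/x) y' + (q(x)/x^2) y = 0:
  p(x) = 1,  q(x) = -2x^2 + 4x - 1/9.
Indicial equation: r(r-1) + (1) r + (-1/9) = 0 -> roots r_1 = 1/3, r_2 = -1/3.
Take r = r_1 = 1/3. Let y(x) = x^r sum_{n>=0} a_n x^n with a_0 = 1.
Substitute y = x^r sum a_n x^n and match x^{r+n}. The recurrence is
  D(n) a_n + 4 a_{n-1} - 2 a_{n-2} = 0,  where D(n) = (r+n)(r+n-1) + (1)(r+n) + (-1/9).
  a_n = [-4 a_{n-1} + 2 a_{n-2}] / D(n).
Since the indicial polynomial factors as (r - r_1)(r - r_2), D(n) = (r_1 + n - r_1)(r_1 + n - r_2) = n(n + 2/3).
Evaluating step by step (a_0 = 1):
  n = 1: D(1) = 1(1 + 2/3) = 5/3; numerator = -4(1) = -4; a_1 = (-4)/(5/3) = -12/5
  n = 2: D(2) = 2(2 + 2/3) = 16/3; numerator = -4(-12/5) + 2(1) = 58/5; a_2 = (58/5)/(16/3) = 87/40
  n = 3: D(3) = 3(3 + 2/3) = 11; numerator = -4(87/40) + 2(-12/5) = -27/2; a_3 = (-27/2)/(11) = -27/22
  n = 4: D(4) = 4(4 + 2/3) = 56/3; numerator = -4(-27/22) + 2(87/40) = 2037/220; a_4 = (2037/220)/(56/3) = 873/1760
  n = 5: D(5) = 5(5 + 2/3) = 85/3; numerator = -4(873/1760) + 2(-27/22) = -1953/440; a_5 = (-1953/440)/(85/3) = -5859/37400

r = 1/3; a_0 = 1; a_1 = -12/5; a_2 = 87/40; a_3 = -27/22; a_4 = 873/1760; a_5 = -5859/37400


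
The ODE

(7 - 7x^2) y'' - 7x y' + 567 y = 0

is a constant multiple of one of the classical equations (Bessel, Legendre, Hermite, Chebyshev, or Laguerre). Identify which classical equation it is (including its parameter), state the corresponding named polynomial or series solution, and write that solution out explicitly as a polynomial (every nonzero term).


All three coefficients share the factor 7; dividing through by 7 gives  (1 - x^2) y'' - x y' + 81 y = 0.
This matches the Chebyshev equation (1 - x^2) y'' - x y' + n^2 y = 0 (note the -x y' term, not -2x y') with n^2 = 81, so n = 9; the polynomial solution is T_9(x).
With y = sum_k a_k x^k, matching x^k gives (k+2)(k+1) a_{k+2} = (k^2 - n^2) a_k = (k - 9)(k + 9) a_k. The right side vanishes at k = 9, so the series with the parity of 9 terminates at degree 9.
Standard normalization: leading coefficient of T_n is 2^(n-1), so a_9 = 2^8 = 256. Work downward with a_k = (k+1)(k+2) a_{k+2} / ((k - 9)(k + 9)):
  a_7 = (8)(9)(256) / ((7 - 9)(7 + 9)) = 18432/(-32) = -576
  a_5 = (6)(7)(-576) / ((5 - 9)(5 + 9)) = -24192/(-56) = 432
  a_3 = (4)(5)(432) / ((3 - 9)(3 + 9)) = 8640/(-72) = -120
  a_1 = (2)(3)(-120) / ((1 - 9)(1 + 9)) = -720/(-80) = 9
Hence T_9(x) = 256 x^9 - 576 x^7 + 432 x^5 - 120 x^3 + 9 x.

T_9(x); series = 256 x^9 - 576 x^7 + 432 x^5 - 120 x^3 + 9 x


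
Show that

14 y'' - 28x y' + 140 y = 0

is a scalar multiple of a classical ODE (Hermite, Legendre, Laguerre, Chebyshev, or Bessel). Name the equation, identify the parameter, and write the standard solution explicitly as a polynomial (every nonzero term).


All three coefficients share the factor 14; dividing through by 14 gives  y'' - 2x y' + 10 y = 0.
This matches the Hermite equation y'' - 2x y' + 2n y = 0 with 2n = 10, so n = 5; the polynomial solution is H_5(x).
With y = sum_k a_k x^k, matching x^k gives (k+2)(k+1) a_{k+2} = 2(k - n) a_k = 2(k - 5) a_k. The right side vanishes at k = 5, so the series with the parity of 5 terminates at degree 5.
Standard normalization: leading coefficient of H_n is 2^n, so a_5 = 2^5 = 32. Work downward with a_k = (k+1)(k+2) a_{k+2} / (2(k - n)):
  a_3 = (4)(5)(32) / (2(3 - 5)) = 640/(-4) = -160
  a_1 = (2)(3)(-160) / (2(1 - 5)) = -960/(-8) = 120
Hence H_5(x) = 32 x^5 - 160 x^3 + 120 x.

H_5(x); series = 32 x^5 - 160 x^3 + 120 x


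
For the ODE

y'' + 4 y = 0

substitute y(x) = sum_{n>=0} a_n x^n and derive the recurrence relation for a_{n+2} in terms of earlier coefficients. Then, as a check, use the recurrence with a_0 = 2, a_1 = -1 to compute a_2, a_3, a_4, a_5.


Substitute y = sum_n a_n x^n into y'' + (const) y = 0.
y''(x) = sum_{n>=0} (n+2)(n+1) a_{n+2} x^n.
The ODE becomes sum_n [(n+2)(n+1) a_{n+2} + 4 a_n] x^n = 0.
Setting each coefficient to zero gives the recurrence:
  (n+2)(n+1) a_{n+2} + 4 a_n = 0,
  a_{n+2} = -4 / ((n+1)(n+2)) a_n.

Check with a_0 = 2, a_1 = -1 (apply the recurrence for n = 0, 1, 2, 3): a_0 = 2, a_1 = -1, a_2 = -4, a_3 = 2/3, a_4 = 4/3, a_5 = -2/15.

a_{n+2} = -4/((n+1)(n+2)) * a_n; check: a_0 = 2, a_1 = -1, a_2 = -4, a_3 = 2/3, a_4 = 4/3, a_5 = -2/15


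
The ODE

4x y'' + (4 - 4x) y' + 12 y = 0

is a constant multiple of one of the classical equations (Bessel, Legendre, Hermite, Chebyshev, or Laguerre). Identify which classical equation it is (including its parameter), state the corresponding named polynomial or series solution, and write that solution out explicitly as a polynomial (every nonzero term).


All three coefficients share the factor 4; dividing through by 4 gives  x y'' + (1 - x) y' + 3 y = 0.
This matches the Laguerre equation x y'' + (1 - x) y' + n y = 0 with n = 3; the polynomial solution is L_3(x).
With y = sum_k a_k x^k, matching x^k gives (k+1)k a_{k+1} + (k+1) a_{k+1} - k a_k + n a_k = 0, i.e. (k+1)^2 a_{k+1} = (k - n) a_k = (k - 3) a_k. The right side vanishes at k = 3, so the series terminates at degree 3.
Standard normalization L_n(0) = 1 gives a_0 = 1. Work upward with a_{k+1} = (k - 3) a_k / (k+1)^2:
  a_1 = (0 - 3)(1) / 1^2 = -3/1 = -3
  a_2 = (1 - 3)(-3) / 2^2 = 6/4 = 3/2
  a_3 = (2 - 3)(3/2) / 3^2 = (-3/2)/9 = -1/6
Hence L_3(x) = -x^3/6 + 3 x^2/2 - 3 x + 1.

L_3(x); series = -x^3/6 + 3 x^2/2 - 3 x + 1


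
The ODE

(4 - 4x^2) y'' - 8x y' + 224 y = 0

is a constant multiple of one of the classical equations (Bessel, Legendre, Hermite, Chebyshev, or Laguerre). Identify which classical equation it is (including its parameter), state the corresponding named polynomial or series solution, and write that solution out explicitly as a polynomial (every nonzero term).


All three coefficients share the factor 4; dividing through by 4 gives  (1 - x^2) y'' - 2x y' + 56 y = 0.
This matches the Legendre equation (1 - x^2) y'' - 2x y' + n(n+1) y = 0 (note the -2x y' term) with n(n+1) = 56, so n = 7; the polynomial solution is P_7(x).
With y = sum_k a_k x^k, matching x^k gives (k+2)(k+1) a_{k+2} = [k(k+1) - n(n+1)] a_k = (k - 7)(k + 8) a_k. The right side vanishes at k = 7, so the series with the parity of 7 terminates at degree 7.
Standard normalization (P_n(1) = 1): leading coefficient (2n)!/(2^n (n!)^2) = 87178291200/(128*25401600) = 429/16, so a_7 = 429/16. Work downward with a_k = (k+1)(k+2) a_{k+2} / ((k - 7)(k + 8)):
  a_5 = (6)(7)(429/16) / ((5 - 7)(5 + 8)) = (9009/8)/(-26) = -693/16
  a_3 = (4)(5)(-693/16) / ((3 - 7)(3 + 8)) = (-3465/4)/(-44) = 315/16
  a_1 = (2)(3)(315/16) / ((1 - 7)(1 + 8)) = (945/8)/(-54) = -35/16
Hence P_7(x) = 429 x^7/16 - 693 x^5/16 + 315 x^3/16 - 35 x/16.

P_7(x); series = 429 x^7/16 - 693 x^5/16 + 315 x^3/16 - 35 x/16


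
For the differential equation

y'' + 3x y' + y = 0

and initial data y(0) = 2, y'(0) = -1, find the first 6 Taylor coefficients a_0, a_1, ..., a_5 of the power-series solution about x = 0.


Ansatz: y(x) = sum_{n>=0} a_n x^n, so y'(x) = sum_{n>=1} n a_n x^(n-1) and y''(x) = sum_{n>=2} n(n-1) a_n x^(n-2).
Substitute into P(x) y'' + Q(x) y' + R(x) y = 0 with P(x) = 1, Q(x) = 3x, R(x) = 1, and match powers of x.
Initial conditions: a_0 = 2, a_1 = -1.
Setting the coefficient of each power of x to zero and solving order by order (substituting the coefficients already found):
  x^0: 2 a_2 + a_0 = 0  ->  2 a_2 = -a_0 = -2  ->  a_2 = -1
  x^1: 6 a_3 + 4 a_1 = 0  ->  6 a_3 = -4 a_1 = 4  ->  a_3 = 2/3
  x^2: 12 a_4 + 7 a_2 = 0  ->  12 a_4 = -7 a_2 = 7  ->  a_4 = 7/12
  x^3: 20 a_5 + 10 a_3 = 0  ->  20 a_5 = -10 a_3 = -20/3  ->  a_5 = -1/3
Truncated series: y(x) = 2 - x - x^2 + (2/3) x^3 + (7/12) x^4 - (1/3) x^5 + O(x^6).

a_0 = 2; a_1 = -1; a_2 = -1; a_3 = 2/3; a_4 = 7/12; a_5 = -1/3


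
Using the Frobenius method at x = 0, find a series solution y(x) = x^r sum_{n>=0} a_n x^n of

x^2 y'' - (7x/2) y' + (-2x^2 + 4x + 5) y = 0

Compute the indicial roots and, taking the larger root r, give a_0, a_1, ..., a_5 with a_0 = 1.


Write in Frobenius form y'' + (p(x)/x) y' + (q(x)/x^2) y = 0:
  p(x) = -7/2,  q(x) = -2x^2 + 4x + 5.
Indicial equation: r(r-1) + (-7/2) r + (5) = 0 -> roots r_1 = 5/2, r_2 = 2.
Take r = r_1 = 5/2. Let y(x) = x^r sum_{n>=0} a_n x^n with a_0 = 1.
Substitute y = x^r sum a_n x^n and match x^{r+n}. The recurrence is
  D(n) a_n + 4 a_{n-1} - 2 a_{n-2} = 0,  where D(n) = (r+n)(r+n-1) + (-7/2)(r+n) + (5).
  a_n = [-4 a_{n-1} + 2 a_{n-2}] / D(n).
Since the indicial polynomial factors as (r - r_1)(r - r_2), D(n) = (r_1 + n - r_1)(r_1 + n - r_2) = n(n + 1/2).
Evaluating step by step (a_0 = 1):
  n = 1: D(1) = 1(1 + 1/2) = 3/2; numerator = -4(1) = -4; a_1 = (-4)/(3/2) = -8/3
  n = 2: D(2) = 2(2 + 1/2) = 5; numerator = -4(-8/3) + 2(1) = 38/3; a_2 = (38/3)/(5) = 38/15
  n = 3: D(3) = 3(3 + 1/2) = 21/2; numerator = -4(38/15) + 2(-8/3) = -232/15; a_3 = (-232/15)/(21/2) = -464/315
  n = 4: D(4) = 4(4 + 1/2) = 18; numerator = -4(-464/315) + 2(38/15) = 3452/315; a_4 = (3452/315)/(18) = 1726/2835
  n = 5: D(5) = 5(5 + 1/2) = 55/2; numerator = -4(1726/2835) + 2(-464/315) = -15256/2835; a_5 = (-15256/2835)/(55/2) = -30512/155925

r = 5/2; a_0 = 1; a_1 = -8/3; a_2 = 38/15; a_3 = -464/315; a_4 = 1726/2835; a_5 = -30512/155925


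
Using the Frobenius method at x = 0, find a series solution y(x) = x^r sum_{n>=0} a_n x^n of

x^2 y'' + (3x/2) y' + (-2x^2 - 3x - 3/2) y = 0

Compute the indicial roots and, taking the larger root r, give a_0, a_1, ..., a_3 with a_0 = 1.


Write in Frobenius form y'' + (p(x)/x) y' + (q(x)/x^2) y = 0:
  p(x) = 3/2,  q(x) = -2x^2 - 3x - 3/2.
Indicial equation: r(r-1) + (3/2) r + (-3/2) = 0 -> roots r_1 = 1, r_2 = -3/2.
Take r = r_1 = 1. Let y(x) = x^r sum_{n>=0} a_n x^n with a_0 = 1.
Substitute y = x^r sum a_n x^n and match x^{r+n}. The recurrence is
  D(n) a_n - 3 a_{n-1} - 2 a_{n-2} = 0,  where D(n) = (r+n)(r+n-1) + (3/2)(r+n) + (-3/2).
  a_n = [3 a_{n-1} + 2 a_{n-2}] / D(n).
Since the indicial polynomial factors as (r - r_1)(r - r_2), D(n) = (r_1 + n - r_1)(r_1 + n - r_2) = n(n + 5/2).
Evaluating step by step (a_0 = 1):
  n = 1: D(1) = 1(1 + 5/2) = 7/2; numerator = 3(1) = 3; a_1 = (3)/(7/2) = 6/7
  n = 2: D(2) = 2(2 + 5/2) = 9; numerator = 3(6/7) + 2(1) = 32/7; a_2 = (32/7)/(9) = 32/63
  n = 3: D(3) = 3(3 + 5/2) = 33/2; numerator = 3(32/63) + 2(6/7) = 68/21; a_3 = (68/21)/(33/2) = 136/693

r = 1; a_0 = 1; a_1 = 6/7; a_2 = 32/63; a_3 = 136/693


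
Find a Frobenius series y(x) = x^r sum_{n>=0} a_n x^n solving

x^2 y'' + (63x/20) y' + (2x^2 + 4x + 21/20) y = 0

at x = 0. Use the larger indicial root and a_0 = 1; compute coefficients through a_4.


Write in Frobenius form y'' + (p(x)/x) y' + (q(x)/x^2) y = 0:
  p(x) = 63/20,  q(x) = 2x^2 + 4x + 21/20.
Indicial equation: r(r-1) + (63/20) r + (21/20) = 0 -> roots r_1 = -3/4, r_2 = -7/5.
Take r = r_1 = -3/4. Let y(x) = x^r sum_{n>=0} a_n x^n with a_0 = 1.
Substitute y = x^r sum a_n x^n and match x^{r+n}. The recurrence is
  D(n) a_n + 4 a_{n-1} + 2 a_{n-2} = 0,  where D(n) = (r+n)(r+n-1) + (63/20)(r+n) + (21/20).
  a_n = [-4 a_{n-1} - 2 a_{n-2}] / D(n).
Since the indicial polynomial factors as (r - r_1)(r - r_2), D(n) = (r_1 + n - r_1)(r_1 + n - r_2) = n(n + 13/20).
Evaluating step by step (a_0 = 1):
  n = 1: D(1) = 1(1 + 13/20) = 33/20; numerator = -4(1) = -4; a_1 = (-4)/(33/20) = -80/33
  n = 2: D(2) = 2(2 + 13/20) = 53/10; numerator = -4(-80/33) - 2(1) = 254/33; a_2 = (254/33)/(53/10) = 2540/1749
  n = 3: D(3) = 3(3 + 13/20) = 219/20; numerator = -4(2540/1749) - 2(-80/33) = -560/583; a_3 = (-560/583)/(219/20) = -11200/127677
  n = 4: D(4) = 4(4 + 13/20) = 93/5; numerator = -4(-11200/127677) - 2(2540/1749) = -9880/3869; a_4 = (-9880/3869)/(93/5) = -49400/359817

r = -3/4; a_0 = 1; a_1 = -80/33; a_2 = 2540/1749; a_3 = -11200/127677; a_4 = -49400/359817


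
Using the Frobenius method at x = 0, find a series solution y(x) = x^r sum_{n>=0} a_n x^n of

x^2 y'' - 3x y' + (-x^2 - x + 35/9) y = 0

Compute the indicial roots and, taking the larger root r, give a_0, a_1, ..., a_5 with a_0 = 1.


Write in Frobenius form y'' + (p(x)/x) y' + (q(x)/x^2) y = 0:
  p(x) = -3,  q(x) = -x^2 - x + 35/9.
Indicial equation: r(r-1) + (-3) r + (35/9) = 0 -> roots r_1 = 7/3, r_2 = 5/3.
Take r = r_1 = 7/3. Let y(x) = x^r sum_{n>=0} a_n x^n with a_0 = 1.
Substitute y = x^r sum a_n x^n and match x^{r+n}. The recurrence is
  D(n) a_n - 1 a_{n-1} - 1 a_{n-2} = 0,  where D(n) = (r+n)(r+n-1) + (-3)(r+n) + (35/9).
  a_n = [1 a_{n-1} + 1 a_{n-2}] / D(n).
Since the indicial polynomial factors as (r - r_1)(r - r_2), D(n) = (r_1 + n - r_1)(r_1 + n - r_2) = n(n + 2/3).
Evaluating step by step (a_0 = 1):
  n = 1: D(1) = 1(1 + 2/3) = 5/3; numerator = 1(1) = 1; a_1 = (1)/(5/3) = 3/5
  n = 2: D(2) = 2(2 + 2/3) = 16/3; numerator = 1(3/5) + 1(1) = 8/5; a_2 = (8/5)/(16/3) = 3/10
  n = 3: D(3) = 3(3 + 2/3) = 11; numerator = 1(3/10) + 1(3/5) = 9/10; a_3 = (9/10)/(11) = 9/110
  n = 4: D(4) = 4(4 + 2/3) = 56/3; numerator = 1(9/110) + 1(3/10) = 21/55; a_4 = (21/55)/(56/3) = 9/440
  n = 5: D(5) = 5(5 + 2/3) = 85/3; numerator = 1(9/440) + 1(9/110) = 9/88; a_5 = (9/88)/(85/3) = 27/7480

r = 7/3; a_0 = 1; a_1 = 3/5; a_2 = 3/10; a_3 = 9/110; a_4 = 9/440; a_5 = 27/7480


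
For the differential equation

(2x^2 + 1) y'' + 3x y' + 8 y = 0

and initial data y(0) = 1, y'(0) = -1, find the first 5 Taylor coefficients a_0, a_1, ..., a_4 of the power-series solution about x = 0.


Ansatz: y(x) = sum_{n>=0} a_n x^n, so y'(x) = sum_{n>=1} n a_n x^(n-1) and y''(x) = sum_{n>=2} n(n-1) a_n x^(n-2).
Substitute into P(x) y'' + Q(x) y' + R(x) y = 0 with P(x) = 2x^2 + 1, Q(x) = 3x, R(x) = 8, and match powers of x.
Initial conditions: a_0 = 1, a_1 = -1.
Setting the coefficient of each power of x to zero and solving order by order (substituting the coefficients already found):
  x^0: 2 a_2 + 8 a_0 = 0  ->  2 a_2 = -8 a_0 = -8  ->  a_2 = -4
  x^1: 6 a_3 + 11 a_1 = 0  ->  6 a_3 = -11 a_1 = 11  ->  a_3 = 11/6
  x^2: 12 a_4 + 18 a_2 = 0  ->  12 a_4 = -18 a_2 = 72  ->  a_4 = 6
Truncated series: y(x) = 1 - x - 4 x^2 + (11/6) x^3 + 6 x^4 + O(x^5).

a_0 = 1; a_1 = -1; a_2 = -4; a_3 = 11/6; a_4 = 6


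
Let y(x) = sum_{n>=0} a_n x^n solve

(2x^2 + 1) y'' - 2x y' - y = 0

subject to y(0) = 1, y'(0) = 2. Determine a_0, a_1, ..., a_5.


Ansatz: y(x) = sum_{n>=0} a_n x^n, so y'(x) = sum_{n>=1} n a_n x^(n-1) and y''(x) = sum_{n>=2} n(n-1) a_n x^(n-2).
Substitute into P(x) y'' + Q(x) y' + R(x) y = 0 with P(x) = 2x^2 + 1, Q(x) = -2x, R(x) = -1, and match powers of x.
Initial conditions: a_0 = 1, a_1 = 2.
Setting the coefficient of each power of x to zero and solving order by order (substituting the coefficients already found):
  x^0: 2 a_2 - a_0 = 0  ->  2 a_2 = a_0 = 1  ->  a_2 = 1/2
  x^1: 6 a_3 - 3 a_1 = 0  ->  6 a_3 = 3 a_1 = 6  ->  a_3 = 1
  x^2: 12 a_4 - a_2 = 0  ->  12 a_4 = a_2 = 1/2  ->  a_4 = 1/24
  x^3: 20 a_5 + 5 a_3 = 0  ->  20 a_5 = -5 a_3 = -5  ->  a_5 = -1/4
Truncated series: y(x) = 1 + 2 x + (1/2) x^2 + x^3 + (1/24) x^4 - (1/4) x^5 + O(x^6).

a_0 = 1; a_1 = 2; a_2 = 1/2; a_3 = 1; a_4 = 1/24; a_5 = -1/4


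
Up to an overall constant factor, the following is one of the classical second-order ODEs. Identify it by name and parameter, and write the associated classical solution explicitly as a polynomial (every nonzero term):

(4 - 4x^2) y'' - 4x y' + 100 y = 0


All three coefficients share the factor 4; dividing through by 4 gives  (1 - x^2) y'' - x y' + 25 y = 0.
This matches the Chebyshev equation (1 - x^2) y'' - x y' + n^2 y = 0 (note the -x y' term, not -2x y') with n^2 = 25, so n = 5; the polynomial solution is T_5(x).
With y = sum_k a_k x^k, matching x^k gives (k+2)(k+1) a_{k+2} = (k^2 - n^2) a_k = (k - 5)(k + 5) a_k. The right side vanishes at k = 5, so the series with the parity of 5 terminates at degree 5.
Standard normalization: leading coefficient of T_n is 2^(n-1), so a_5 = 2^4 = 16. Work downward with a_k = (k+1)(k+2) a_{k+2} / ((k - 5)(k + 5)):
  a_3 = (4)(5)(16) / ((3 - 5)(3 + 5)) = 320/(-16) = -20
  a_1 = (2)(3)(-20) / ((1 - 5)(1 + 5)) = -120/(-24) = 5
Hence T_5(x) = 16 x^5 - 20 x^3 + 5 x.

T_5(x); series = 16 x^5 - 20 x^3 + 5 x


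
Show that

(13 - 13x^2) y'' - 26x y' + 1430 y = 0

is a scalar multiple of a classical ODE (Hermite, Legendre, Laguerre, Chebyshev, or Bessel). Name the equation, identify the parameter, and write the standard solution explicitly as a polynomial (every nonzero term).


All three coefficients share the factor 13; dividing through by 13 gives  (1 - x^2) y'' - 2x y' + 110 y = 0.
This matches the Legendre equation (1 - x^2) y'' - 2x y' + n(n+1) y = 0 (note the -2x y' term) with n(n+1) = 110, so n = 10; the polynomial solution is P_10(x).
With y = sum_k a_k x^k, matching x^k gives (k+2)(k+1) a_{k+2} = [k(k+1) - n(n+1)] a_k = (k - 10)(k + 11) a_k. The right side vanishes at k = 10, so the series with the parity of 10 terminates at degree 10.
Standard normalization (P_n(1) = 1): leading coefficient (2n)!/(2^n (n!)^2) = 2432902008176640000/(1024*13168189440000) = 46189/256, so a_10 = 46189/256. Work downward with a_k = (k+1)(k+2) a_{k+2} / ((k - 10)(k + 11)):
  a_8 = (9)(10)(46189/256) / ((8 - 10)(8 + 11)) = (2078505/128)/(-38) = -109395/256
  a_6 = (7)(8)(-109395/256) / ((6 - 10)(6 + 11)) = (-765765/32)/(-68) = 45045/128
  a_4 = (5)(6)(45045/128) / ((4 - 10)(4 + 11)) = (675675/64)/(-90) = -15015/128
  a_2 = (3)(4)(-15015/128) / ((2 - 10)(2 + 11)) = (-45045/32)/(-104) = 3465/256
  a_0 = (1)(2)(3465/256) / ((0 - 10)(0 + 11)) = (3465/128)/(-110) = -63/256
Hence P_10(x) = 46189 x^10/256 - 109395 x^8/256 + 45045 x^6/128 - 15015 x^4/128 + 3465 x^2/256 - 63/256.

P_10(x); series = 46189 x^10/256 - 109395 x^8/256 + 45045 x^6/128 - 15015 x^4/128 + 3465 x^2/256 - 63/256


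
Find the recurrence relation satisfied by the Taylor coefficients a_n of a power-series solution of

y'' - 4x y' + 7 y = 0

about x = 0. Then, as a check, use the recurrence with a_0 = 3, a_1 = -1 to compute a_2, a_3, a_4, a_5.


Substitute y = sum_n a_n x^n.
y''(x) has coefficient (n+2)(n+1) a_{n+2} at x^n;
-4 x y'(x) has coefficient -4 n a_n at x^n (shift);
7 y(x) has coefficient 7 a_n at x^n.
Matching x^n: (n+2)(n+1) a_{n+2} + (-4n + 7) a_n = 0.
Thus a_{n+2} = (4n - 7) / ((n+1)(n+2)) * a_n.

Check with a_0 = 3, a_1 = -1 (apply the recurrence for n = 0, 1, 2, 3): a_0 = 3, a_1 = -1, a_2 = -21/2, a_3 = 1/2, a_4 = -7/8, a_5 = 1/8.

a_(n+2) = (4n - 7) / ((n+1)(n+2)) * a_n; check: a_0 = 3, a_1 = -1, a_2 = -21/2, a_3 = 1/2, a_4 = -7/8, a_5 = 1/8


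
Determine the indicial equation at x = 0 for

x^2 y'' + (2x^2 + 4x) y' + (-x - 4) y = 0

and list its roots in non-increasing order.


Divide by x^2 to reach normal form y'' + P_1(x) y' + P_2(x) y = 0 with P_1(x) = 2 + 4/x and P_2(x) = -1/x - 4/x^2.
x = 0 is a singular point because the y'-coefficient 2 + 4/x has a pole at x = 0 and the y-coefficient -1/x - 4/x^2 has a pole at x = 0.
It is a regular singular point because x P_1(x) = p(x) = 2x + 4 and x^2 P_2(x) = q(x) = -x - 4 are polynomials, hence analytic at x = 0.
p(0) = 4,  q(0) = -4.
Indicial equation: r(r-1) + p(0) r + q(0) = 0, i.e. r^2 + (p(0) - 1) r + q(0) = 0, i.e. r^2 + 3 r - 4 = 0.
Discriminant: (3)^2 - 4(-4) = 25, so r = (-3 ± 5)/2.
Solving: r_1 = 1, r_2 = -4.

indicial: r^2 + 3 r - 4 = 0; roots r_1 = 1, r_2 = -4


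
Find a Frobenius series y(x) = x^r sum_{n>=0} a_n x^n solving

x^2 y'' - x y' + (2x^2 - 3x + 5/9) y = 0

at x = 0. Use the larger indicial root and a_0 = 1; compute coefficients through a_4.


Write in Frobenius form y'' + (p(x)/x) y' + (q(x)/x^2) y = 0:
  p(x) = -1,  q(x) = 2x^2 - 3x + 5/9.
Indicial equation: r(r-1) + (-1) r + (5/9) = 0 -> roots r_1 = 5/3, r_2 = 1/3.
Take r = r_1 = 5/3. Let y(x) = x^r sum_{n>=0} a_n x^n with a_0 = 1.
Substitute y = x^r sum a_n x^n and match x^{r+n}. The recurrence is
  D(n) a_n - 3 a_{n-1} + 2 a_{n-2} = 0,  where D(n) = (r+n)(r+n-1) + (-1)(r+n) + (5/9).
  a_n = [3 a_{n-1} - 2 a_{n-2}] / D(n).
Since the indicial polynomial factors as (r - r_1)(r - r_2), D(n) = (r_1 + n - r_1)(r_1 + n - r_2) = n(n + 4/3).
Evaluating step by step (a_0 = 1):
  n = 1: D(1) = 1(1 + 4/3) = 7/3; numerator = 3(1) = 3; a_1 = (3)/(7/3) = 9/7
  n = 2: D(2) = 2(2 + 4/3) = 20/3; numerator = 3(9/7) - 2(1) = 13/7; a_2 = (13/7)/(20/3) = 39/140
  n = 3: D(3) = 3(3 + 4/3) = 13; numerator = 3(39/140) - 2(9/7) = -243/140; a_3 = (-243/140)/(13) = -243/1820
  n = 4: D(4) = 4(4 + 4/3) = 64/3; numerator = 3(-243/1820) - 2(39/140) = -249/260; a_4 = (-249/260)/(64/3) = -747/16640

r = 5/3; a_0 = 1; a_1 = 9/7; a_2 = 39/140; a_3 = -243/1820; a_4 = -747/16640


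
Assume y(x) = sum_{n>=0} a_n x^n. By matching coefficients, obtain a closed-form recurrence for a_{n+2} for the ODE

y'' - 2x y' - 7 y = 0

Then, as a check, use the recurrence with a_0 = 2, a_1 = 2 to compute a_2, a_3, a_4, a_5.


Substitute y = sum_n a_n x^n.
y''(x) has coefficient (n+2)(n+1) a_{n+2} at x^n;
-2 x y'(x) has coefficient -2 n a_n at x^n (shift);
-7 y(x) has coefficient -7 a_n at x^n.
Matching x^n: (n+2)(n+1) a_{n+2} + (-2n - 7) a_n = 0.
Thus a_{n+2} = (2n + 7) / ((n+1)(n+2)) * a_n.

Check with a_0 = 2, a_1 = 2 (apply the recurrence for n = 0, 1, 2, 3): a_0 = 2, a_1 = 2, a_2 = 7, a_3 = 3, a_4 = 77/12, a_5 = 39/20.

a_(n+2) = (2n + 7) / ((n+1)(n+2)) * a_n; check: a_0 = 2, a_1 = 2, a_2 = 7, a_3 = 3, a_4 = 77/12, a_5 = 39/20


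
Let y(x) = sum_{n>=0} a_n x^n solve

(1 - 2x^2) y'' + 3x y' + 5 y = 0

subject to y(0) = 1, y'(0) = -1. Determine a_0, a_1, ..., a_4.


Ansatz: y(x) = sum_{n>=0} a_n x^n, so y'(x) = sum_{n>=1} n a_n x^(n-1) and y''(x) = sum_{n>=2} n(n-1) a_n x^(n-2).
Substitute into P(x) y'' + Q(x) y' + R(x) y = 0 with P(x) = 1 - 2x^2, Q(x) = 3x, R(x) = 5, and match powers of x.
Initial conditions: a_0 = 1, a_1 = -1.
Setting the coefficient of each power of x to zero and solving order by order (substituting the coefficients already found):
  x^0: 2 a_2 + 5 a_0 = 0  ->  2 a_2 = -5 a_0 = -5  ->  a_2 = -5/2
  x^1: 6 a_3 + 8 a_1 = 0  ->  6 a_3 = -8 a_1 = 8  ->  a_3 = 4/3
  x^2: 12 a_4 + 7 a_2 = 0  ->  12 a_4 = -7 a_2 = 35/2  ->  a_4 = 35/24
Truncated series: y(x) = 1 - x - (5/2) x^2 + (4/3) x^3 + (35/24) x^4 + O(x^5).

a_0 = 1; a_1 = -1; a_2 = -5/2; a_3 = 4/3; a_4 = 35/24


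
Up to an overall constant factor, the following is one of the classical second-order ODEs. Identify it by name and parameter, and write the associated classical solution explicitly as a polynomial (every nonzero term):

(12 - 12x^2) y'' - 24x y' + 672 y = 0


All three coefficients share the factor 12; dividing through by 12 gives  (1 - x^2) y'' - 2x y' + 56 y = 0.
This matches the Legendre equation (1 - x^2) y'' - 2x y' + n(n+1) y = 0 (note the -2x y' term) with n(n+1) = 56, so n = 7; the polynomial solution is P_7(x).
With y = sum_k a_k x^k, matching x^k gives (k+2)(k+1) a_{k+2} = [k(k+1) - n(n+1)] a_k = (k - 7)(k + 8) a_k. The right side vanishes at k = 7, so the series with the parity of 7 terminates at degree 7.
Standard normalization (P_n(1) = 1): leading coefficient (2n)!/(2^n (n!)^2) = 87178291200/(128*25401600) = 429/16, so a_7 = 429/16. Work downward with a_k = (k+1)(k+2) a_{k+2} / ((k - 7)(k + 8)):
  a_5 = (6)(7)(429/16) / ((5 - 7)(5 + 8)) = (9009/8)/(-26) = -693/16
  a_3 = (4)(5)(-693/16) / ((3 - 7)(3 + 8)) = (-3465/4)/(-44) = 315/16
  a_1 = (2)(3)(315/16) / ((1 - 7)(1 + 8)) = (945/8)/(-54) = -35/16
Hence P_7(x) = 429 x^7/16 - 693 x^5/16 + 315 x^3/16 - 35 x/16.

P_7(x); series = 429 x^7/16 - 693 x^5/16 + 315 x^3/16 - 35 x/16


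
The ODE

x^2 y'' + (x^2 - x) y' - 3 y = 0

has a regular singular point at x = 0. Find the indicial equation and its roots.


Divide by x^2 to reach normal form y'' + P_1(x) y' + P_2(x) y = 0 with P_1(x) = 1 - 1/x and P_2(x) = -3/x^2.
x = 0 is a singular point because the y'-coefficient 1 - 1/x has a pole at x = 0 and the y-coefficient -3/x^2 has a pole at x = 0.
It is a regular singular point because x P_1(x) = p(x) = x - 1 and x^2 P_2(x) = q(x) = -3 are polynomials, hence analytic at x = 0.
p(0) = -1,  q(0) = -3.
Indicial equation: r(r-1) + p(0) r + q(0) = 0, i.e. r^2 + (p(0) - 1) r + q(0) = 0, i.e. r^2 - 2 r - 3 = 0.
Discriminant: (-2)^2 - 4(-3) = 16, so r = (2 ± 4)/2.
Solving: r_1 = 3, r_2 = -1.

indicial: r^2 - 2 r - 3 = 0; roots r_1 = 3, r_2 = -1


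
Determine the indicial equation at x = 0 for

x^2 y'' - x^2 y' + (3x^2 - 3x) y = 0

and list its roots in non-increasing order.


Divide by x^2 to reach normal form y'' + P_1(x) y' + P_2(x) y = 0 with P_1(x) = -1 and P_2(x) = 3 - 3/x.
x = 0 is a singular point because the y-coefficient 3 - 3/x has a pole at x = 0.
It is a regular singular point because x P_1(x) = p(x) = -x and x^2 P_2(x) = q(x) = 3x^2 - 3x are polynomials, hence analytic at x = 0.
p(0) = 0,  q(0) = 0.
Indicial equation: r(r-1) + p(0) r + q(0) = 0, i.e. r^2 + (p(0) - 1) r + q(0) = 0, i.e. r^2 - 1 r = 0.
Discriminant: (-1)^2 - 4(0) = 1, so r = (1 ± 1)/2.
Solving: r_1 = 1, r_2 = 0.

indicial: r^2 - 1 r = 0; roots r_1 = 1, r_2 = 0


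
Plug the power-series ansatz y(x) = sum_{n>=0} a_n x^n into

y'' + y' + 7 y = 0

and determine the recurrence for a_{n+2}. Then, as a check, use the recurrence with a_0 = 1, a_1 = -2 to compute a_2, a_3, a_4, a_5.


Substitute y = sum_n a_n x^n.
y''(x) has coefficient (n+2)(n+1) a_{n+2} at x^n;
y'(x) has coefficient (n+1) a_{n+1} at x^n;
7 y(x) has coefficient 7 a_n at x^n.
Matching x^n: (n+2)(n+1) a_{n+2} + (n+1) a_{n+1} + 7 a_n = 0.
Thus a_{n+2} = [-(n+1) a_{n+1} - 7 a_n] / ((n+1)(n+2)).

Check with a_0 = 1, a_1 = -2 (apply the recurrence for n = 0, 1, 2, 3): a_0 = 1, a_1 = -2, a_2 = -5/2, a_3 = 19/6, a_4 = 2/3, a_5 = -149/120.

a_(n+2) = [-(n+1) a_(n+1) - 7 a_n] / ((n+1)(n+2)); check: a_0 = 1, a_1 = -2, a_2 = -5/2, a_3 = 19/6, a_4 = 2/3, a_5 = -149/120


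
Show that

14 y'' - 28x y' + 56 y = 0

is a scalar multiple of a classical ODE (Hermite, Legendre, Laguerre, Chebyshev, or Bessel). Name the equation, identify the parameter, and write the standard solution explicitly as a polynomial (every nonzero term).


All three coefficients share the factor 14; dividing through by 14 gives  y'' - 2x y' + 4 y = 0.
This matches the Hermite equation y'' - 2x y' + 2n y = 0 with 2n = 4, so n = 2; the polynomial solution is H_2(x).
With y = sum_k a_k x^k, matching x^k gives (k+2)(k+1) a_{k+2} = 2(k - n) a_k = 2(k - 2) a_k. The right side vanishes at k = 2, so the series with the parity of 2 terminates at degree 2.
Standard normalization: leading coefficient of H_n is 2^n, so a_2 = 2^2 = 4. Work downward with a_k = (k+1)(k+2) a_{k+2} / (2(k - n)):
  a_0 = (1)(2)(4) / (2(0 - 2)) = 8/(-4) = -2
Hence H_2(x) = 4 x^2 - 2.

H_2(x); series = 4 x^2 - 2


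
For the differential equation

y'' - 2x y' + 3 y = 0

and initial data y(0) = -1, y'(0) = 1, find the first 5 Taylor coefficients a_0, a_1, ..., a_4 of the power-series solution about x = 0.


Ansatz: y(x) = sum_{n>=0} a_n x^n, so y'(x) = sum_{n>=1} n a_n x^(n-1) and y''(x) = sum_{n>=2} n(n-1) a_n x^(n-2).
Substitute into P(x) y'' + Q(x) y' + R(x) y = 0 with P(x) = 1, Q(x) = -2x, R(x) = 3, and match powers of x.
Initial conditions: a_0 = -1, a_1 = 1.
Setting the coefficient of each power of x to zero and solving order by order (substituting the coefficients already found):
  x^0: 2 a_2 + 3 a_0 = 0  ->  2 a_2 = -3 a_0 = 3  ->  a_2 = 3/2
  x^1: 6 a_3 + a_1 = 0  ->  6 a_3 = -a_1 = -1  ->  a_3 = -1/6
  x^2: 12 a_4 - a_2 = 0  ->  12 a_4 = a_2 = 3/2  ->  a_4 = 1/8
Truncated series: y(x) = -1 + x + (3/2) x^2 - (1/6) x^3 + (1/8) x^4 + O(x^5).

a_0 = -1; a_1 = 1; a_2 = 3/2; a_3 = -1/6; a_4 = 1/8


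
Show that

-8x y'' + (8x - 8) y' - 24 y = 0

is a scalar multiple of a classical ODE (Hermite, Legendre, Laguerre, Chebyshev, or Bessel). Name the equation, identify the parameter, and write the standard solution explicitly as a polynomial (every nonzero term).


All three coefficients share the factor -8; dividing through by -8 gives  x y'' + (1 - x) y' + 3 y = 0.
This matches the Laguerre equation x y'' + (1 - x) y' + n y = 0 with n = 3; the polynomial solution is L_3(x).
With y = sum_k a_k x^k, matching x^k gives (k+1)k a_{k+1} + (k+1) a_{k+1} - k a_k + n a_k = 0, i.e. (k+1)^2 a_{k+1} = (k - n) a_k = (k - 3) a_k. The right side vanishes at k = 3, so the series terminates at degree 3.
Standard normalization L_n(0) = 1 gives a_0 = 1. Work upward with a_{k+1} = (k - 3) a_k / (k+1)^2:
  a_1 = (0 - 3)(1) / 1^2 = -3/1 = -3
  a_2 = (1 - 3)(-3) / 2^2 = 6/4 = 3/2
  a_3 = (2 - 3)(3/2) / 3^2 = (-3/2)/9 = -1/6
Hence L_3(x) = -x^3/6 + 3 x^2/2 - 3 x + 1.

L_3(x); series = -x^3/6 + 3 x^2/2 - 3 x + 1


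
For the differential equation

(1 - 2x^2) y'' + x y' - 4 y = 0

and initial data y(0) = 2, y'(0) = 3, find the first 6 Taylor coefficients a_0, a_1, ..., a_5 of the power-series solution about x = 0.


Ansatz: y(x) = sum_{n>=0} a_n x^n, so y'(x) = sum_{n>=1} n a_n x^(n-1) and y''(x) = sum_{n>=2} n(n-1) a_n x^(n-2).
Substitute into P(x) y'' + Q(x) y' + R(x) y = 0 with P(x) = 1 - 2x^2, Q(x) = x, R(x) = -4, and match powers of x.
Initial conditions: a_0 = 2, a_1 = 3.
Setting the coefficient of each power of x to zero and solving order by order (substituting the coefficients already found):
  x^0: 2 a_2 - 4 a_0 = 0  ->  2 a_2 = 4 a_0 = 8  ->  a_2 = 4
  x^1: 6 a_3 - 3 a_1 = 0  ->  6 a_3 = 3 a_1 = 9  ->  a_3 = 3/2
  x^2: 12 a_4 - 6 a_2 = 0  ->  12 a_4 = 6 a_2 = 24  ->  a_4 = 2
  x^3: 20 a_5 - 13 a_3 = 0  ->  20 a_5 = 13 a_3 = 39/2  ->  a_5 = 39/40
Truncated series: y(x) = 2 + 3 x + 4 x^2 + (3/2) x^3 + 2 x^4 + (39/40) x^5 + O(x^6).

a_0 = 2; a_1 = 3; a_2 = 4; a_3 = 3/2; a_4 = 2; a_5 = 39/40
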